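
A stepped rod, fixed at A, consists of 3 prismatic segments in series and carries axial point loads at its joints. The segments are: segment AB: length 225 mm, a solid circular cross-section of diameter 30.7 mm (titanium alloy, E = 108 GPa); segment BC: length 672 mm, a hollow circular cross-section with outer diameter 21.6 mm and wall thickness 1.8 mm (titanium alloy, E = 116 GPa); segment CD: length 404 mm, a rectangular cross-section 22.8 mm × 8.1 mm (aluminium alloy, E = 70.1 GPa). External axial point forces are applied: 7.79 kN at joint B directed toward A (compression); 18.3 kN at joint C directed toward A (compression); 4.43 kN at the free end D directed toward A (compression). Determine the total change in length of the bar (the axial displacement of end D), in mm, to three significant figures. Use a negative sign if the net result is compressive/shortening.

Internal axial forces (sectioning from the free end, tension +): N_CD = -4.43 kN, N_BC = -22.73 kN, N_AB = -30.52 kN.
A_AB = 740.2 mm².
A_BC = 112 mm².
A_CD = 184.7 mm².
δ_AB = -30520·225/(740.2·108000) = -0.0859 mm
δ_BC = -22730·672/(112·116000) = -1.176 mm
δ_CD = -4430·404/(184.7·70100) = -0.1382 mm
δ = Σδ_i = -1.4 mm.

-1.40 mm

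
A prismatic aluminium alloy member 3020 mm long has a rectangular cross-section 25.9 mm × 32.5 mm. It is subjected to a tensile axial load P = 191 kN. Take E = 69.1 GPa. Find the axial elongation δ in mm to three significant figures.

9.92 mm

A = 841.8 mm².
δ_mech = NL/(AE) = 191000·3020/(841.8·69100) = 9.917 mm.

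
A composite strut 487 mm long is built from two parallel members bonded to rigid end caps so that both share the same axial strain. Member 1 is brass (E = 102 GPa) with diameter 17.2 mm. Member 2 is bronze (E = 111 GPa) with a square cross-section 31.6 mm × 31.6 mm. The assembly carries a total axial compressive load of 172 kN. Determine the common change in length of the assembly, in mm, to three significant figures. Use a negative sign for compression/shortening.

-0.623 mm

A_1 = 232.4 mm².
A_2 = 998.6 mm².
Equal strain + equilibrium ⇒ each member carries load in proportion to AE: A₁E₁ = 23700000 N, A₂E₂ = 110800000 N, ΣAE = 134500000 N.
δ = PL/ΣAE = -172000·487/134500000 = -0.6226 mm.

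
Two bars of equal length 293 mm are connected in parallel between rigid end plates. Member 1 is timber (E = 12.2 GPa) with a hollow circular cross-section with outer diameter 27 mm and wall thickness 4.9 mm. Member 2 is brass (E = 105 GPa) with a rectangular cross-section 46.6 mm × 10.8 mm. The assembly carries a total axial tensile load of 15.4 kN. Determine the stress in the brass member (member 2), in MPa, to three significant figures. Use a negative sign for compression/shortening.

A_1 = 340.2 mm².
A_2 = 503.3 mm².
Equal strain + equilibrium ⇒ each member carries load in proportion to AE: A₁E₁ = 4150000 N, A₂E₂ = 52840000 N, ΣAE = 56990000 N.
σ₂ = P·E₂/ΣAE = 15400·105000/56990000 = 28.37 MPa.

28.4 MPa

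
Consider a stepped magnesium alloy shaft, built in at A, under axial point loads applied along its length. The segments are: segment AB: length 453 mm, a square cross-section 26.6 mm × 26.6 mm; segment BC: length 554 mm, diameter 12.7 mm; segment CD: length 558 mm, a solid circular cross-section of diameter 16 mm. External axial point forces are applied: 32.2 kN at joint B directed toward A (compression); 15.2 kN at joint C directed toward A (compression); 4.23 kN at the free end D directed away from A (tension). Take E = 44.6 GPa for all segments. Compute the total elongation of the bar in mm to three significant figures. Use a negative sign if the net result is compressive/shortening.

-1.43 mm

Internal axial forces (sectioning from the free end, tension +): N_CD = 4.23 kN, N_BC = -10.97 kN, N_AB = -43.17 kN.
A_AB = 707.6 mm².
A_BC = 126.7 mm².
A_CD = 201.1 mm².
δ_AB = -43170·453/(707.6·44600) = -0.6197 mm
δ_BC = -10970·554/(126.7·44600) = -1.076 mm
δ_CD = 4230·558/(201.1·44600) = 0.2632 mm
δ = Σδ_i = -1.432 mm.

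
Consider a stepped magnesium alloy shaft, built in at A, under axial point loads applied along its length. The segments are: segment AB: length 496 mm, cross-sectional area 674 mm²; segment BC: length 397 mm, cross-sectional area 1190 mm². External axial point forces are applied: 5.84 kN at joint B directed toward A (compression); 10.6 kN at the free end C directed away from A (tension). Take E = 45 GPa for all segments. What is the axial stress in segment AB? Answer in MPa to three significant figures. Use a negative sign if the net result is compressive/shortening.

7.06 MPa

Internal axial forces (sectioning from the free end, tension +): N_BC = 10.6 kN, N_AB = 4.76 kN.
σ_AB = N_AB/A_AB = 4760/674 = 7.062 MPa.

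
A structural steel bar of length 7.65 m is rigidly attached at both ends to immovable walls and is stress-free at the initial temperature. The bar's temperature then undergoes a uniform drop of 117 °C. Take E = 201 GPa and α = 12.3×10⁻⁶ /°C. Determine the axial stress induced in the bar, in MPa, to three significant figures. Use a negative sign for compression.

Free thermal expansion αLΔT = 12.3e-6 · 7650 · -117 = -11.01 mm.
The walls impose strain ε = −(-11.01)/7650 = 1.4391e-03; σ = Eε = 201000 · 1.4391e-03 = 289.3 MPa.

289 MPa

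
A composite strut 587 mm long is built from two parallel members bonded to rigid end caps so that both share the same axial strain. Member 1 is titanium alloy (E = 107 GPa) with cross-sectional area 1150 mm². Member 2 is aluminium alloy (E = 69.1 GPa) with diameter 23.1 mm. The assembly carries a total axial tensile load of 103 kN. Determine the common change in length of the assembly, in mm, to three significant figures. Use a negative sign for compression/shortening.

A_2 = 419.1 mm².
Equal strain + equilibrium ⇒ each member carries load in proportion to AE: A₁E₁ = 123000000 N, A₂E₂ = 28960000 N, ΣAE = 152000000 N.
δ = PL/ΣAE = 103000·587/152000000 = 0.3977 mm.

0.398 mm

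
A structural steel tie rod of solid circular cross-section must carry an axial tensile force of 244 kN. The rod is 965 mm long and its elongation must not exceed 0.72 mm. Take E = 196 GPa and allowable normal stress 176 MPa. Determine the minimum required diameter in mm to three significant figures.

46.1 mm

Required area A ≥ P/σ_allow = 244000/176 = 1386 mm².
For a solid circular section, d ≥ √(4A/π) = 42.01 mm.
Elongation limit: A ≥ PL/(Eδ_allow) = 244000·965/(196000·0.72) = 1669 mm² ⇒ d ≥ 46.09 mm.
The elongation limit governs.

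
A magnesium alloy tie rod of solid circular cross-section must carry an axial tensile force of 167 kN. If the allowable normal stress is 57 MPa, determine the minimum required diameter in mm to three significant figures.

Required area A ≥ P/σ_allow = 167000/57 = 2930 mm².
For a solid circular section, d ≥ √(4A/π) = 61.08 mm.

61.1 mm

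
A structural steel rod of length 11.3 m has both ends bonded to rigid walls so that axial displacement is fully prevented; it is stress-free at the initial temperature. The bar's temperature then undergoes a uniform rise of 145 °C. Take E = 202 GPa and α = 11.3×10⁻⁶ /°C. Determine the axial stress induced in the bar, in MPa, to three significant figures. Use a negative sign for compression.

-331 MPa

Free thermal expansion αLΔT = 11.3e-6 · 11300 · 145 = 18.52 mm.
The walls impose strain ε = −(18.52)/11300 = -1.6385e-03; σ = Eε = 202000 · -1.6385e-03 = -331 MPa.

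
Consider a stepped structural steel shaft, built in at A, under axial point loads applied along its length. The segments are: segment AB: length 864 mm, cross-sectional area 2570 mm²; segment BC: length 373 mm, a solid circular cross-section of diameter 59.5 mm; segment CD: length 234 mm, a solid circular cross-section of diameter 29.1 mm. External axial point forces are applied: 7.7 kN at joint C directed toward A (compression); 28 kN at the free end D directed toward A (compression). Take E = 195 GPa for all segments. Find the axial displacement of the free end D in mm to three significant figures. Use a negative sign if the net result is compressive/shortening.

Internal axial forces (sectioning from the free end, tension +): N_CD = -28 kN, N_BC = -35.7 kN, N_AB = -35.7 kN.
A_BC = 2781 mm².
A_CD = 665.1 mm².
δ_AB = -35700·864/(2570·195000) = -0.06155 mm
δ_BC = -35700·373/(2781·195000) = -0.02456 mm
δ_CD = -28000·234/(665.1·195000) = -0.05052 mm
δ = Σδ_i = -0.1366 mm.

-0.137 mm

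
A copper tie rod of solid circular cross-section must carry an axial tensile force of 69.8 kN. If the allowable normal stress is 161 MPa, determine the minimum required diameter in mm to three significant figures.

23.5 mm

Required area A ≥ P/σ_allow = 69800/161 = 433.5 mm².
For a solid circular section, d ≥ √(4A/π) = 23.49 mm.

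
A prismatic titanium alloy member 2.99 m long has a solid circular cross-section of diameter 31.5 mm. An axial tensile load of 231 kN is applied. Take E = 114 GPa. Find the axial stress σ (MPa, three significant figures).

A = 779.3 mm².
σ = N/A = 231000/779.3 = 296.4 MPa.

296 MPa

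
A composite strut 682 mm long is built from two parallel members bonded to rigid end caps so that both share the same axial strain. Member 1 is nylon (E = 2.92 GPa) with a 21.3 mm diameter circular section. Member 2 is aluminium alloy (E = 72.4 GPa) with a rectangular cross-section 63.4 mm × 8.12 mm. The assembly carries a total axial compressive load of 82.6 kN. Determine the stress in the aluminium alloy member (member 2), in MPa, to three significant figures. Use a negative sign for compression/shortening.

A_1 = 356.3 mm².
A_2 = 514.8 mm².
Equal strain + equilibrium ⇒ each member carries load in proportion to AE: A₁E₁ = 1040000 N, A₂E₂ = 37270000 N, ΣAE = 38310000 N.
σ₂ = P·E₂/ΣAE = -82600·72400/38310000 = -156.1 MPa.

-156 MPa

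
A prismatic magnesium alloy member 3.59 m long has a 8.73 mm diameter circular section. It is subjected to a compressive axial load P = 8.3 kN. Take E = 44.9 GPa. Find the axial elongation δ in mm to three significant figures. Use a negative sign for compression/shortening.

A = 59.86 mm².
δ_mech = NL/(AE) = -8300·3590/(59.86·44900) = -11.09 mm.

-11.1 mm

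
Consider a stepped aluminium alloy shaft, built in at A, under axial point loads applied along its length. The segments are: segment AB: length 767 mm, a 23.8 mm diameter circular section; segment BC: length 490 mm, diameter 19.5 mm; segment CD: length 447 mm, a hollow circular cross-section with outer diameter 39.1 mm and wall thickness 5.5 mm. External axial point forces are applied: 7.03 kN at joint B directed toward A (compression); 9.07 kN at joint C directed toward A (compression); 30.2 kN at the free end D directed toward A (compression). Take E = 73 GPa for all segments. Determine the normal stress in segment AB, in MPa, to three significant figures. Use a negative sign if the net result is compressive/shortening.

-104 MPa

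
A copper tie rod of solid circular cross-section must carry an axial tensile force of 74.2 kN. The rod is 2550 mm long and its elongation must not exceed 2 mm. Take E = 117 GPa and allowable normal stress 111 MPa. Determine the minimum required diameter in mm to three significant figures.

32.1 mm

Required area A ≥ P/σ_allow = 74200/111 = 668.5 mm².
For a solid circular section, d ≥ √(4A/π) = 29.17 mm.
Elongation limit: A ≥ PL/(Eδ_allow) = 74200·2550/(117000·2) = 808.6 mm² ⇒ d ≥ 32.09 mm.
The elongation limit governs.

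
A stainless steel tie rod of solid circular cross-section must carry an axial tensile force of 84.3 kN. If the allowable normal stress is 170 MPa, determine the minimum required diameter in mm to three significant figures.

25.1 mm

Required area A ≥ P/σ_allow = 84300/170 = 495.9 mm².
For a solid circular section, d ≥ √(4A/π) = 25.13 mm.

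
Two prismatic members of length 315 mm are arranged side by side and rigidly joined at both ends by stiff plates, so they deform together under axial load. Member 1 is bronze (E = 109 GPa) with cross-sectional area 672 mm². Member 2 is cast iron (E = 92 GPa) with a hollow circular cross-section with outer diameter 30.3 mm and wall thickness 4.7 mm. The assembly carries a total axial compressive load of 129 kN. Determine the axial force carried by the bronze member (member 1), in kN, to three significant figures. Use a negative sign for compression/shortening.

-87.5 kN

A_2 = 378 mm².
Equal strain + equilibrium ⇒ each member carries load in proportion to AE: A₁E₁ = 73250000 N, A₂E₂ = 34780000 N, ΣAE = 108000000 N.
F₁ = P·A₁E₁/ΣAE = -129000·73250000/108000000 = -87470 N.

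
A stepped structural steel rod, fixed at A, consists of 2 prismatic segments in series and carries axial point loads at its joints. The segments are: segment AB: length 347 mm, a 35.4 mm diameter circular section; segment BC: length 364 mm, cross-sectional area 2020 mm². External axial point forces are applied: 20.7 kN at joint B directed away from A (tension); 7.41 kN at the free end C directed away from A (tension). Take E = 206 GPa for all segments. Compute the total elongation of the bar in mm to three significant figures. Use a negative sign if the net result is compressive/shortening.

Internal axial forces (sectioning from the free end, tension +): N_BC = 7.41 kN, N_AB = 28.11 kN.
A_AB = 984.2 mm².
δ_AB = 28110·347/(984.2·206000) = 0.04811 mm
δ_BC = 7410·364/(2020·206000) = 0.006482 mm
δ = Σδ_i = 0.05459 mm.

0.0546 mm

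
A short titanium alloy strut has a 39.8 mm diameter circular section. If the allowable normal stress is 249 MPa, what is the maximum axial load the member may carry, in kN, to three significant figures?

310 kN

A = 1244 mm².
P_max = σ_allow · A = 249 · 1244 = 309800 N = 309.8 kN.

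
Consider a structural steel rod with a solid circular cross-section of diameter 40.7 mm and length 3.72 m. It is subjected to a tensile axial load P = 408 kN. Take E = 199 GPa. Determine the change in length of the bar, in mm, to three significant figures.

5.86 mm

A = 1301 mm².
δ_mech = NL/(AE) = 408000·3720/(1301·199000) = 5.862 mm.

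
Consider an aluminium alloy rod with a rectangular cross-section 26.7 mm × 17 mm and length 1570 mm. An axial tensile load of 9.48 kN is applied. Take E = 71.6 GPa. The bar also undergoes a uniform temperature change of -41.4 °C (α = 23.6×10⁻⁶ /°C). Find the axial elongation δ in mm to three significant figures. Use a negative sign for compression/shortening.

-1.08 mm

A = 453.9 mm².
δ_mech = NL/(AE) = 9480·1570/(453.9·71600) = 0.458 mm.
δ_thermal = αLΔT = 23.6e-6·1570·-41.4 = -1.534 mm.
δ = δ_mech + δ_thermal = -1.076 mm.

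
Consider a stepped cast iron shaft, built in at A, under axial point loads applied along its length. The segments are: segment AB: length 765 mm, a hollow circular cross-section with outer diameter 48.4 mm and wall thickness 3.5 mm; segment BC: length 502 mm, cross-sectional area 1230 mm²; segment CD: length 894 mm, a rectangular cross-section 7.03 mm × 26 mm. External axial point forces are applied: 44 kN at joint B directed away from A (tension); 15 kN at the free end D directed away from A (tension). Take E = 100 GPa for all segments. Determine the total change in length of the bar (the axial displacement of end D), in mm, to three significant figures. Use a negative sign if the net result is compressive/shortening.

1.71 mm

Internal axial forces (sectioning from the free end, tension +): N_CD = 15 kN, N_BC = 15 kN, N_AB = 59 kN.
A_AB = 493.7 mm².
A_CD = 182.8 mm².
δ_AB = 59000·765/(493.7·100000) = 0.9142 mm
δ_BC = 15000·502/(1230·100000) = 0.06122 mm
δ_CD = 15000·894/(182.8·100000) = 0.7337 mm
δ = Σδ_i = 1.709 mm.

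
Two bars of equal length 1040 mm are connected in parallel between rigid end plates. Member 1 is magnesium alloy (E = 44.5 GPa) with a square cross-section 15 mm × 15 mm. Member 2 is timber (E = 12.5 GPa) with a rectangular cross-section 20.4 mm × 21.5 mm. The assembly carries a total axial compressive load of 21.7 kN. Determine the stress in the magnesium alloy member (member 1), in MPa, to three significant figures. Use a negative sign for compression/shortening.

A_1 = 225 mm².
A_2 = 438.6 mm².
Equal strain + equilibrium ⇒ each member carries load in proportion to AE: A₁E₁ = 10010000 N, A₂E₂ = 5482000 N, ΣAE = 15500000 N.
σ₁ = P·E₁/ΣAE = -21700·44500/15500000 = -62.32 MPa.

-62.3 MPa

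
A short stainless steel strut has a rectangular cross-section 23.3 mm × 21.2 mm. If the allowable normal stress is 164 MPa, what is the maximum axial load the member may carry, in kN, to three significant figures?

81.0 kN

A = 494 mm².
P_max = σ_allow · A = 164 · 494 = 81010 N = 81.01 kN.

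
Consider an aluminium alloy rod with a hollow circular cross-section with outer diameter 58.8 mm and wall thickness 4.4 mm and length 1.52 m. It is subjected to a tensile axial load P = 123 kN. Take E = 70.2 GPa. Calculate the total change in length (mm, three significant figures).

A = 752 mm².
δ_mech = NL/(AE) = 123000·1520/(752·70200) = 3.542 mm.

3.54 mm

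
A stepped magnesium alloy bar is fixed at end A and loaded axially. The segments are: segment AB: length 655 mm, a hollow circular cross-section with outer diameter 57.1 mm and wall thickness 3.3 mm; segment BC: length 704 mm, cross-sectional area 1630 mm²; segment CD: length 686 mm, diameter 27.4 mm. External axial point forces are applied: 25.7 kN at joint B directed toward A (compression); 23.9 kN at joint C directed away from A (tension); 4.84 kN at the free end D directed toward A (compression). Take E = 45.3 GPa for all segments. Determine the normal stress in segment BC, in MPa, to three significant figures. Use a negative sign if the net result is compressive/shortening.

11.7 MPa

Internal axial forces (sectioning from the free end, tension +): N_CD = -4.84 kN, N_BC = 19.06 kN, N_AB = -6.64 kN.
σ_BC = N_BC/A_BC = 19060/1630 = 11.69 MPa.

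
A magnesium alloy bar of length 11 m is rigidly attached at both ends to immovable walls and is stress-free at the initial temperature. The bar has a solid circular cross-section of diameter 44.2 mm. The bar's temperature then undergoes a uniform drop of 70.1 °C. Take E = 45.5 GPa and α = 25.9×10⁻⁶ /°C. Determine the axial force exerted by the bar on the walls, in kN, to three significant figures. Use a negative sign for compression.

Free thermal expansion αLΔT = 25.9e-6 · 11000 · -70.1 = -19.97 mm.
The walls impose strain ε = −(-19.97)/11000 = 1.8156e-03; σ = Eε = 45500 · 1.8156e-03 = 82.61 MPa.
Wall reaction R = σ·A = 82.61·1534 = 126800 N = 126.8 kN.

127 kN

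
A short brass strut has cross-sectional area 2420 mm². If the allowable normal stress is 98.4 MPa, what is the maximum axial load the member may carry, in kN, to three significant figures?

238 kN

P_max = σ_allow · A = 98.4 · 2420 = 238100 N = 238.1 kN.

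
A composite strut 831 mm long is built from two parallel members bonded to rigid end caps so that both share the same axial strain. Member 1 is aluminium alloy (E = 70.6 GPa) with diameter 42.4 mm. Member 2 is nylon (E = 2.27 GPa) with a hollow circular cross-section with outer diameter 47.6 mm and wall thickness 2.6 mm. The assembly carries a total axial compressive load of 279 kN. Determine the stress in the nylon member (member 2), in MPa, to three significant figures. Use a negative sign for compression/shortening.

-6.30 MPa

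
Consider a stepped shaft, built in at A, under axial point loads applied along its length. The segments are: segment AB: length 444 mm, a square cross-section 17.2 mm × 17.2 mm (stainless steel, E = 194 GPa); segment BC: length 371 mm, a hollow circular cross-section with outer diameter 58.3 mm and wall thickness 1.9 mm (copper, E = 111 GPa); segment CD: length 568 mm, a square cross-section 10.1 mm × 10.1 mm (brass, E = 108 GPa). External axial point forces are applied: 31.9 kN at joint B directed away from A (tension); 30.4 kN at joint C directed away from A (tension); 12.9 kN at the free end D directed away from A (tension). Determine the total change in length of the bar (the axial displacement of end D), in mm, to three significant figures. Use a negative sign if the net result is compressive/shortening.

Internal axial forces (sectioning from the free end, tension +): N_CD = 12.9 kN, N_BC = 43.3 kN, N_AB = 75.2 kN.
A_AB = 295.8 mm².
A_BC = 336.7 mm².
A_CD = 102 mm².
δ_AB = 75200·444/(295.8·194000) = 0.5818 mm
δ_BC = 43300·371/(336.7·111000) = 0.4299 mm
δ_CD = 12900·568/(102·108000) = 0.6651 mm
δ = Σδ_i = 1.677 mm.

1.68 mm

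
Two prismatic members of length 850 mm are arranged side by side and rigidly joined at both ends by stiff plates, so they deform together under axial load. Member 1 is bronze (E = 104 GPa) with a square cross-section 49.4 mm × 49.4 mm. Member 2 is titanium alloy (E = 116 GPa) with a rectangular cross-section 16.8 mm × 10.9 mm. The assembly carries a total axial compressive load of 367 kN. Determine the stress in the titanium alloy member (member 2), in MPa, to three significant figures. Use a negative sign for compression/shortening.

A_1 = 2440 mm².
A_2 = 183.1 mm².
Equal strain + equilibrium ⇒ each member carries load in proportion to AE: A₁E₁ = 253800000 N, A₂E₂ = 21240000 N, ΣAE = 275000000 N.
σ₂ = P·E₂/ΣAE = -367000·116000/275000000 = -154.8 MPa.

-155 MPa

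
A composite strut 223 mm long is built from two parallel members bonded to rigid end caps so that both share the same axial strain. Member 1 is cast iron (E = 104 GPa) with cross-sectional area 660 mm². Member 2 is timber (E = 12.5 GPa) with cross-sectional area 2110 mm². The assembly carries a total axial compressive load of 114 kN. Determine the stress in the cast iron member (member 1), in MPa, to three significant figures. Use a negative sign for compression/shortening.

Equal strain + equilibrium ⇒ each member carries load in proportion to AE: A₁E₁ = 68640000 N, A₂E₂ = 26380000 N, ΣAE = 95020000 N.
σ₁ = P·E₁/ΣAE = -114000·104000/95020000 = -124.8 MPa.

-125 MPa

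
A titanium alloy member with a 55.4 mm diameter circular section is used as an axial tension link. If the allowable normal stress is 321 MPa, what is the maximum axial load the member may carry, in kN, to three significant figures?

A = 2411 mm².
P_max = σ_allow · A = 321 · 2411 = 773800 N = 773.8 kN.

774 kN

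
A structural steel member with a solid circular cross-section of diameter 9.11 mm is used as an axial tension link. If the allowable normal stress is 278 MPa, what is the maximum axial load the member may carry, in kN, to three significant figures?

A = 65.18 mm².
P_max = σ_allow · A = 278 · 65.18 = 18120 N = 18.12 kN.

18.1 kN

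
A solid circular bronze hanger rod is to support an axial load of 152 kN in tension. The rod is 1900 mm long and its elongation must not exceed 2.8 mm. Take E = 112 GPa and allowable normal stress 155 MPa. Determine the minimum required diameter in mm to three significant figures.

Required area A ≥ P/σ_allow = 152000/155 = 980.6 mm².
For a solid circular section, d ≥ √(4A/π) = 35.34 mm.
Elongation limit: A ≥ PL/(Eδ_allow) = 152000·1900/(112000·2.8) = 920.9 mm² ⇒ d ≥ 34.24 mm.
The stress limit governs.

35.3 mm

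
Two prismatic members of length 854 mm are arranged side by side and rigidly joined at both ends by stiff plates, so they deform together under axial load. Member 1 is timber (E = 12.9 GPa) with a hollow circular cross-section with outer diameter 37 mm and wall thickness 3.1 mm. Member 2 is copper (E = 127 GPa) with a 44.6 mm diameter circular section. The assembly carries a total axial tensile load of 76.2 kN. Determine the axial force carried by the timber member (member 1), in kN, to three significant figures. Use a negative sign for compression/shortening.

1.60 kN

A_1 = 330.1 mm².
A_2 = 1562 mm².
Equal strain + equilibrium ⇒ each member carries load in proportion to AE: A₁E₁ = 4259000 N, A₂E₂ = 198400000 N, ΣAE = 202700000 N.
F₁ = P·A₁E₁/ΣAE = 76200·4259000/202700000 = 1601 N.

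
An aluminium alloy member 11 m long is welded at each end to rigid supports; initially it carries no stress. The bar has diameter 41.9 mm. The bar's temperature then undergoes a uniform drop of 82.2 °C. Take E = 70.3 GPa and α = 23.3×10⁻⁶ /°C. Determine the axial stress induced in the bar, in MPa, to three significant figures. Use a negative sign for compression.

135 MPa

Free thermal expansion αLΔT = 23.3e-6 · 11000 · -82.2 = -21.07 mm.
The walls impose strain ε = −(-21.07)/11000 = 1.9153e-03; σ = Eε = 70300 · 1.9153e-03 = 134.6 MPa.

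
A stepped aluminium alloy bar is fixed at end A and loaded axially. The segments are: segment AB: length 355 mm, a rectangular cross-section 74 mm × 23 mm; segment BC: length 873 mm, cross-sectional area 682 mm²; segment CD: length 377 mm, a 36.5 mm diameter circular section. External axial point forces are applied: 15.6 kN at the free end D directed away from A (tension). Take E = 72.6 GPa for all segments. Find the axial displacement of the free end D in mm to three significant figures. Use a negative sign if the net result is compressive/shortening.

Internal axial forces (sectioning from the free end, tension +): N_CD = 15.6 kN, N_BC = 15.6 kN, N_AB = 15.6 kN.
A_AB = 1702 mm².
A_CD = 1046 mm².
δ_AB = 15600·355/(1702·72600) = 0.04482 mm
δ_BC = 15600·873/(682·72600) = 0.2751 mm
δ_CD = 15600·377/(1046·72600) = 0.07742 mm
δ = Σδ_i = 0.3973 mm.

0.397 mm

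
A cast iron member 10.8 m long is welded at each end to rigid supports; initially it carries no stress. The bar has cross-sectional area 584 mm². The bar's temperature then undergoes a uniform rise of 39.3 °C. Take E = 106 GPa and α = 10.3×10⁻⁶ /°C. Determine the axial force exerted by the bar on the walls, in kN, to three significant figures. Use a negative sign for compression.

-25.1 kN

Free thermal expansion αLΔT = 10.3e-6 · 10800 · 39.3 = 4.372 mm.
The walls impose strain ε = −(4.372)/10800 = -4.0479e-04; σ = Eε = 106000 · -4.0479e-04 = -42.91 MPa.
Wall reaction R = σ·A = -42.91·584 = -25060 N = -25.06 kN.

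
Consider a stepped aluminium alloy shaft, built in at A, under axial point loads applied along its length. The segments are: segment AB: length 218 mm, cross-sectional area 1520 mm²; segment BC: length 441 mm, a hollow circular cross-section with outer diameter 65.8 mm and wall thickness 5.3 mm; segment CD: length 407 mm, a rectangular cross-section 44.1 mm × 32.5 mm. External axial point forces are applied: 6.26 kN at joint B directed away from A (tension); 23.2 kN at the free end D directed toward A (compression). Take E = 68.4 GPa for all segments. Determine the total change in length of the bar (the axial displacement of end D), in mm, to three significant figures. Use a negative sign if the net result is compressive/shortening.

Internal axial forces (sectioning from the free end, tension +): N_CD = -23.2 kN, N_BC = -23.2 kN, N_AB = -16.94 kN.
A_BC = 1007 mm².
A_CD = 1433 mm².
δ_AB = -16940·218/(1520·68400) = -0.03552 mm
δ_BC = -23200·441/(1007·68400) = -0.1485 mm
δ_CD = -23200·407/(1433·68400) = -0.09632 mm
δ = Σδ_i = -0.2803 mm.

-0.280 mm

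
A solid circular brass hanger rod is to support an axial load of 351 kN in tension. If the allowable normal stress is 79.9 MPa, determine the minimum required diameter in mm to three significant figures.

74.8 mm

Required area A ≥ P/σ_allow = 351000/79.9 = 4393 mm².
For a solid circular section, d ≥ √(4A/π) = 74.79 mm.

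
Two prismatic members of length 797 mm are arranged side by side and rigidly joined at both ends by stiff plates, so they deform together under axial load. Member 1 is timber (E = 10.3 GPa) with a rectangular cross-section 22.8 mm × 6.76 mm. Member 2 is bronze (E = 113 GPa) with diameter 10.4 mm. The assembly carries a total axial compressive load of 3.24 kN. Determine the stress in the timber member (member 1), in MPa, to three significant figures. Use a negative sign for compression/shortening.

-2.98 MPa

A_1 = 154.1 mm².
A_2 = 84.95 mm².
Equal strain + equilibrium ⇒ each member carries load in proportion to AE: A₁E₁ = 1588000 N, A₂E₂ = 9599000 N, ΣAE = 11190000 N.
σ₁ = P·E₁/ΣAE = -3240·10300/11190000 = -2.983 MPa.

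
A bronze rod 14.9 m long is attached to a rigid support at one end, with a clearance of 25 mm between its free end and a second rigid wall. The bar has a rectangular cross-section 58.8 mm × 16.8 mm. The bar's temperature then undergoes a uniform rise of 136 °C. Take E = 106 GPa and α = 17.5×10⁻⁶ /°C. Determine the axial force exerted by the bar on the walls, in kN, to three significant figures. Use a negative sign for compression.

Free thermal expansion αLΔT = 17.5e-6 · 14900 · 136 = 35.46 mm.
The walls engage after the gap closes; constrained expansion = 35.46 − 25 = 10.46 mm.
The walls impose strain ε = −(10.46)/14900 = -7.0215e-04; σ = Eε = 106000 · -7.0215e-04 = -74.43 MPa.
Wall reaction R = σ·A = -74.43·987.8 = -73520 N = -73.52 kN.

-73.5 kN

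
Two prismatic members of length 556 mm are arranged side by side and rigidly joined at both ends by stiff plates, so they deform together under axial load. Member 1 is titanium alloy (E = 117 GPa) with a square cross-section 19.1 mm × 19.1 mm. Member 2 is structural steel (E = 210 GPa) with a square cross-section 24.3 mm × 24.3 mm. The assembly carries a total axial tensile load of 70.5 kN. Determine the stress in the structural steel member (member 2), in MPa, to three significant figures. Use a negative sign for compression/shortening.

A_1 = 364.8 mm².
A_2 = 590.5 mm².
Equal strain + equilibrium ⇒ each member carries load in proportion to AE: A₁E₁ = 42680000 N, A₂E₂ = 124000000 N, ΣAE = 166700000 N.
σ₂ = P·E₂/ΣAE = 70500·210000/166700000 = 88.82 MPa.

88.8 MPa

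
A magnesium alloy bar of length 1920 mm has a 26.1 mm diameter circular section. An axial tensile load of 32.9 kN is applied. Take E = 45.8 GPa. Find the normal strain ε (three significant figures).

A = 535 mm².
σ = N/A = 61.49 MPa; ε = σ/E = 61.49/45800 = 1.343e-03.

0.00134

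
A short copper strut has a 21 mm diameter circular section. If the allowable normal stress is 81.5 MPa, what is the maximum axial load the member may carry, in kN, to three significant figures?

A = 346.4 mm².
P_max = σ_allow · A = 81.5 · 346.4 = 28230 N = 28.23 kN.

28.2 kN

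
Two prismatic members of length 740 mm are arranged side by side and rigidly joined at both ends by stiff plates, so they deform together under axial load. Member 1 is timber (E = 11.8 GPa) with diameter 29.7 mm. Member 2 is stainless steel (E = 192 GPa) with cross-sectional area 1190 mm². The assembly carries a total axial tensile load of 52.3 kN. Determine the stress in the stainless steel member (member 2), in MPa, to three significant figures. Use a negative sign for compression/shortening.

A_1 = 692.8 mm².
Equal strain + equilibrium ⇒ each member carries load in proportion to AE: A₁E₁ = 8175000 N, A₂E₂ = 228500000 N, ΣAE = 236700000 N.
σ₂ = P·E₂/ΣAE = 52300·192000/236700000 = 42.43 MPa.

42.4 MPa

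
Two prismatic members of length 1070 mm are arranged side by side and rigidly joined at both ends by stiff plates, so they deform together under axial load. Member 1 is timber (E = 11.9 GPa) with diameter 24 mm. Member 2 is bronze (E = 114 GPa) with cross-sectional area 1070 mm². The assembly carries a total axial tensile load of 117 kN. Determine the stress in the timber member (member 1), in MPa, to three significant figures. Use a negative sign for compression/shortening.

A_1 = 452.4 mm².
Equal strain + equilibrium ⇒ each member carries load in proportion to AE: A₁E₁ = 5383000 N, A₂E₂ = 122000000 N, ΣAE = 127400000 N.
σ₁ = P·E₁/ΣAE = 117000·11900/127400000 = 10.93 MPa.

10.9 MPa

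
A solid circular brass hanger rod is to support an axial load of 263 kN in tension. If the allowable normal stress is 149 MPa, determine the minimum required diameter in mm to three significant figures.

47.4 mm

Required area A ≥ P/σ_allow = 263000/149 = 1765 mm².
For a solid circular section, d ≥ √(4A/π) = 47.41 mm.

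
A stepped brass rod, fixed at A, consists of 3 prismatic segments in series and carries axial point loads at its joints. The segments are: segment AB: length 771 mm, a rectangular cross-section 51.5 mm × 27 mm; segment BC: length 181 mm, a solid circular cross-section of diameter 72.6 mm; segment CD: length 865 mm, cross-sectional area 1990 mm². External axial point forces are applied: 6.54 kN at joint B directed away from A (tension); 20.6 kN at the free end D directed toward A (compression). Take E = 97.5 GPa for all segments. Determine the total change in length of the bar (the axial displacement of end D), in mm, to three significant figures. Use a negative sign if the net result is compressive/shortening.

Internal axial forces (sectioning from the free end, tension +): N_CD = -20.6 kN, N_BC = -20.6 kN, N_AB = -14.06 kN.
A_AB = 1390 mm².
A_BC = 4140 mm².
δ_AB = -14060·771/(1390·97500) = -0.07996 mm
δ_BC = -20600·181/(4140·97500) = -0.009238 mm
δ_CD = -20600·865/(1990·97500) = -0.09184 mm
δ = Σδ_i = -0.181 mm.

-0.181 mm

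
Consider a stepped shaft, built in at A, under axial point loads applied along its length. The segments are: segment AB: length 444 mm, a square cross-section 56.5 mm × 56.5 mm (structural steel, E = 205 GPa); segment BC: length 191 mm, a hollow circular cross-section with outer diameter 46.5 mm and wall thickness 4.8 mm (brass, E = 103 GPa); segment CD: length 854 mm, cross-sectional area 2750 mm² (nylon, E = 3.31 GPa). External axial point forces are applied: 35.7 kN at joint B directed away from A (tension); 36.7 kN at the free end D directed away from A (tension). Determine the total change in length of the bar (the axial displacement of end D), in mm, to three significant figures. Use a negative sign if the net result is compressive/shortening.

3.60 mm

Internal axial forces (sectioning from the free end, tension +): N_CD = 36.7 kN, N_BC = 36.7 kN, N_AB = 72.4 kN.
A_AB = 3192 mm².
A_BC = 628.8 mm².
δ_AB = 72400·444/(3192·205000) = 0.04912 mm
δ_BC = 36700·191/(628.8·103000) = 0.1082 mm
δ_CD = 36700·854/(2750·3310) = 3.443 mm
δ = Σδ_i = 3.601 mm.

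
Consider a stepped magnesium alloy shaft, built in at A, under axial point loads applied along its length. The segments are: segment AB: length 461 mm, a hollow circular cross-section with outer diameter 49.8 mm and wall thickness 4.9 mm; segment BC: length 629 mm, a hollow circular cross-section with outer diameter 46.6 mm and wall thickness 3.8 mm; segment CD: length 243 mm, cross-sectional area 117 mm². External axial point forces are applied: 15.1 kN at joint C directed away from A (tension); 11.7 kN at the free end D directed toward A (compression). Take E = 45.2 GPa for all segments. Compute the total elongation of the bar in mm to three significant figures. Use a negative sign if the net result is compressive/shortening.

-0.395 mm

Internal axial forces (sectioning from the free end, tension +): N_CD = -11.7 kN, N_BC = 3.4 kN, N_AB = 3.4 kN.
A_AB = 691.2 mm².
A_BC = 510.9 mm².
δ_AB = 3400·461/(691.2·45200) = 0.05017 mm
δ_BC = 3400·629/(510.9·45200) = 0.0926 mm
δ_CD = -11700·243/(117·45200) = -0.5376 mm
δ = Σδ_i = -0.3948 mm.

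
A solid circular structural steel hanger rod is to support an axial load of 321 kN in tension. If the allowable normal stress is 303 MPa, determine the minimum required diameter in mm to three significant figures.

36.7 mm

Required area A ≥ P/σ_allow = 321000/303 = 1059 mm².
For a solid circular section, d ≥ √(4A/π) = 36.73 mm.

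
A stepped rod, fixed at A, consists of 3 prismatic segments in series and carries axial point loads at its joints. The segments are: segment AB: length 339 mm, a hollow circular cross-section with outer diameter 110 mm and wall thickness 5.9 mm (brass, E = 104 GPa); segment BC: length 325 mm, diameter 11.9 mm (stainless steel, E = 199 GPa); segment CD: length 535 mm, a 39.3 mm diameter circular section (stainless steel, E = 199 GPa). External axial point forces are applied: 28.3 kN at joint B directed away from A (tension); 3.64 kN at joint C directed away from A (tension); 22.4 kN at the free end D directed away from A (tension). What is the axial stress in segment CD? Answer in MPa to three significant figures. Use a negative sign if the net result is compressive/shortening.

Internal axial forces (sectioning from the free end, tension +): N_CD = 22.4 kN, N_BC = 26.04 kN, N_AB = 54.34 kN.
A_CD = 1213 mm².
σ_CD = N_CD/A_CD = 22400/1213 = 18.47 MPa.

18.5 MPa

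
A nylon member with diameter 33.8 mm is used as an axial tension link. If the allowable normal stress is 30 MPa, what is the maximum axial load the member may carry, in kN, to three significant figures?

26.9 kN

A = 897.3 mm².
P_max = σ_allow · A = 30 · 897.3 = 26920 N = 26.92 kN.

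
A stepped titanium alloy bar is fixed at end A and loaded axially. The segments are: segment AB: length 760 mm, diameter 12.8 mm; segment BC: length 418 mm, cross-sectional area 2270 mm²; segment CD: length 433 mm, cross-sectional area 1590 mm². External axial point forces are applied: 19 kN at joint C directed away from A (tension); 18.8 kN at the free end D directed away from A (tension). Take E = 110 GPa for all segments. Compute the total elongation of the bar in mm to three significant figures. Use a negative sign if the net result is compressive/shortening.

Internal axial forces (sectioning from the free end, tension +): N_CD = 18.8 kN, N_BC = 37.8 kN, N_AB = 37.8 kN.
A_AB = 128.7 mm².
δ_AB = 37800·760/(128.7·110000) = 2.03 mm
δ_BC = 37800·418/(2270·110000) = 0.06328 mm
δ_CD = 18800·433/(1590·110000) = 0.04654 mm
δ = Σδ_i = 2.139 mm.

2.14 mm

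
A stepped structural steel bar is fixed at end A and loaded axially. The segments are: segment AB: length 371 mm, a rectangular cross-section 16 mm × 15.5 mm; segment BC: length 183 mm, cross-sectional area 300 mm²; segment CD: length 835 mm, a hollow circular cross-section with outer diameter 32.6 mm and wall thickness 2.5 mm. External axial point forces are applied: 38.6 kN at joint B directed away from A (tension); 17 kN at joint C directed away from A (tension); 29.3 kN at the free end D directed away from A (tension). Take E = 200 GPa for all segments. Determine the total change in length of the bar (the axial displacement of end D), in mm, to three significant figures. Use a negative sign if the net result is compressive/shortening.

Internal axial forces (sectioning from the free end, tension +): N_CD = 29.3 kN, N_BC = 46.3 kN, N_AB = 84.9 kN.
A_AB = 248 mm².
A_CD = 236.4 mm².
δ_AB = 84900·371/(248·200000) = 0.635 mm
δ_BC = 46300·183/(300·200000) = 0.1412 mm
δ_CD = 29300·835/(236.4·200000) = 0.5174 mm
δ = Σδ_i = 1.294 mm.

1.29 mm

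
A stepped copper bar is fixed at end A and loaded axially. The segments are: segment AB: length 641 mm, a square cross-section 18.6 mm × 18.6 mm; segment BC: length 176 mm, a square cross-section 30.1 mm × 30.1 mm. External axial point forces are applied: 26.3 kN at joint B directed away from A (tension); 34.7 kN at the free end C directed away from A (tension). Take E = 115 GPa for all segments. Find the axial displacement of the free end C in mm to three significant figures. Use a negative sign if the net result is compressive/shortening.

Internal axial forces (sectioning from the free end, tension +): N_BC = 34.7 kN, N_AB = 61 kN.
A_AB = 346 mm².
A_BC = 906 mm².
δ_AB = 61000·641/(346·115000) = 0.9828 mm
δ_BC = 34700·176/(906·115000) = 0.05862 mm
δ = Σδ_i = 1.041 mm.

1.04 mm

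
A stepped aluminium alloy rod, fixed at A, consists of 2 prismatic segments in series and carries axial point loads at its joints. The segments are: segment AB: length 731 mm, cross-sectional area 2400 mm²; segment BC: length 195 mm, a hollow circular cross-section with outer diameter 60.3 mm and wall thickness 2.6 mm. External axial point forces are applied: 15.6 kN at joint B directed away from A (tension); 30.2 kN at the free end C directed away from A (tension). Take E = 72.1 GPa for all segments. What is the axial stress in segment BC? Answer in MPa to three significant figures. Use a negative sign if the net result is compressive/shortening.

64.1 MPa

Internal axial forces (sectioning from the free end, tension +): N_BC = 30.2 kN, N_AB = 45.8 kN.
A_BC = 471.3 mm².
σ_BC = N_BC/A_BC = 30200/471.3 = 64.08 MPa.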